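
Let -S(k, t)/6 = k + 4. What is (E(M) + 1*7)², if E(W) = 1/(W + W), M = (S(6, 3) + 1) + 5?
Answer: 570025/11664 ≈ 48.870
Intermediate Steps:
S(k, t) = -24 - 6*k (S(k, t) = -6*(k + 4) = -6*(4 + k) = -24 - 6*k)
M = -54 (M = ((-24 - 6*6) + 1) + 5 = ((-24 - 36) + 1) + 5 = (-60 + 1) + 5 = -59 + 5 = -54)
E(W) = 1/(2*W)
(E(M) + 1*7)² = ((½)/(-54) + 1*7)² = ((½)*(-1/54) + 7)² = (-1/108 + 7)² = (755/108)² = 570025/11664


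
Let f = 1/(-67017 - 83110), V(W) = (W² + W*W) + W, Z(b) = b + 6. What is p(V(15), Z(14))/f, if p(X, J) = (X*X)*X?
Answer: -15094462917375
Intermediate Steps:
Z(b) = 6 + b
V(W) = W + 2*W² (V(W) = (W² + W²) + W = 2*W² + W = W + 2*W²)
p(X, J) = X³ (p(X, J) = X²*X = X³)
f = -1/150127 (f = 1/(-150127) = -1/150127 ≈ -6.6610e-6)
p(V(15), Z(14))/f = (15*(1 + 2*15))³/(-1/150127) = (15*(1 + 30))³*(-150127) = (15*31)³*(-150127) = 465³*(-150127) = 100544625*(-150127) = -15094462917375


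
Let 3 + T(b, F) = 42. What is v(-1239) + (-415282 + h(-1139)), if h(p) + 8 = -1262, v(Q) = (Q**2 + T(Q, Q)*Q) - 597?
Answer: 1069651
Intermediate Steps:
T(b, F) = 39 (T(b, F) = -3 + 42 = 39)
v(Q) = -597 + Q**2 + 39*Q (v(Q) = (Q**2 + 39*Q) - 597 = -597 + Q**2 + 39*Q)
h(p) = -1270 (h(p) = -8 - 1262 = -1270)
v(-1239) + (-415282 + h(-1139)) = (-597 + (-1239)**2 + 39*(-1239)) + (-415282 - 1270) = (-597 + 1535121 - 48321) - 416552 = 1486203 - 416552 = 1069651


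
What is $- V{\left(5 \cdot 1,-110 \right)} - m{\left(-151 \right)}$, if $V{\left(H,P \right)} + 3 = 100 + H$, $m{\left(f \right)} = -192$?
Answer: $90$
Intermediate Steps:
$V{\left(H,P \right)} = 97 + H$ ($V{\left(H,P \right)} = -3 + \left(100 + H\right) = 97 + H$)
$- V{\left(5 \cdot 1,-110 \right)} - m{\left(-151 \right)} = - (97 + 5 \cdot 1) - -192 = - (97 + 5) + 192 = \left(-1\right) 102 + 192 = -102 + 192 = 90$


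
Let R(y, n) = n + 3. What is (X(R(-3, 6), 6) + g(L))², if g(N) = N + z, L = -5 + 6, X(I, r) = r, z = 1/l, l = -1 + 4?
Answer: 484/9 ≈ 53.778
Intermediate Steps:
l = 3
z = ⅓ (z = 1/3 = ⅓ ≈ 0.33333)
R(y, n) = 3 + n
L = 1
g(N) = ⅓ + N (g(N) = N + ⅓ = ⅓ + N)
(X(R(-3, 6), 6) + g(L))² = (6 + (⅓ + 1))² = (6 + 4/3)² = (22/3)² = 484/9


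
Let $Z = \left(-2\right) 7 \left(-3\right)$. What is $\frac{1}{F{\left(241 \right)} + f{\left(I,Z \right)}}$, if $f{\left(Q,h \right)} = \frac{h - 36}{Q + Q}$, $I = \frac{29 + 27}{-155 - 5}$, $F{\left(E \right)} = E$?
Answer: $\frac{7}{1627} \approx 0.0043024$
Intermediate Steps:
$Z = 42$ ($Z = \left(-14\right) \left(-3\right) = 42$)
$I = - \frac{7}{20}$ ($I = \frac{56}{-160} = 56 \left(- \frac{1}{160}\right) = - \frac{7}{20} \approx -0.35$)
$f{\left(Q,h \right)} = \frac{-36 + h}{2 Q}$
$\frac{1}{F{\left(241 \right)} + f{\left(I,Z \right)}} = \frac{1}{241 + \frac{-36 + 42}{2 \left(- \frac{7}{20}\right)}} = \frac{1}{241 + \frac{1}{2} \left(- \frac{20}{7}\right) 6} = \frac{1}{241 - \frac{60}{7}} = \frac{1}{\frac{1627}{7}} = \frac{7}{1627}$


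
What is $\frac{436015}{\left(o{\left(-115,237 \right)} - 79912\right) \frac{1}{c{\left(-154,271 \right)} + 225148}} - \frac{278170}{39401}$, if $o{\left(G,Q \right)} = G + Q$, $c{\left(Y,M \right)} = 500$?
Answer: $- \frac{387652554226502}{314380579} \approx -1.2331 \cdot 10^{6}$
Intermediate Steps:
$\frac{436015}{\left(o{\left(-115,237 \right)} - 79912\right) \frac{1}{c{\left(-154,271 \right)} + 225148}} - \frac{278170}{39401} = \frac{436015}{\left(\left(-115 + 237\right) - 79912\right) \frac{1}{500 + 225148}} - \frac{278170}{39401} = \frac{436015}{\left(122 - 79912\right) \frac{1}{225648}} - \frac{278170}{39401} = \frac{436015}{\left(-79790\right) \frac{1}{225648}} - \frac{278170}{39401} = \frac{436015}{- \frac{39895}{112824}} - \frac{278170}{39401} = 436015 \left(- \frac{112824}{39895}\right) - \frac{278170}{39401} = - \frac{9838591272}{7979} - \frac{278170}{39401} = - \frac{387652554226502}{314380579}$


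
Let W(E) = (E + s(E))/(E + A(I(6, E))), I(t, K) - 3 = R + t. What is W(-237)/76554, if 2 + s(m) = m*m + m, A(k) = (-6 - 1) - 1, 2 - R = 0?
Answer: -55693/18755730 ≈ -0.0029694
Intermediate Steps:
R = 2 (R = 2 - 1*0 = 2 + 0 = 2)
I(t, K) = 5 + t (I(t, K) = 3 + (2 + t) = 5 + t)
A(k) = -8 (A(k) = -7 - 1 = -8)
s(m) = -2 + m + m² (s(m) = -2 + (m*m + m) = -2 + (m² + m) = -2 + (m + m²) = -2 + m + m²)
W(E) = (-2 + E² + 2*E)/(-8 + E) (W(E) = (E + (-2 + E + E²))/(E - 8) = (-2 + E² + 2*E)/(-8 + E))
W(-237)/76554 = ((-2 + (-237)² + 2*(-237))/(-8 - 237))/76554 = ((-2 + 56169 - 474)/(-245))*(1/76554) = -1/245*55693*(1/76554) = -55693/245*1/76554 = -55693/18755730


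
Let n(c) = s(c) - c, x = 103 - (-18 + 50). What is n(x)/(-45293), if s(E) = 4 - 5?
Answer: 72/45293 ≈ 0.0015897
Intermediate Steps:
x = 71 (x = 103 - 1*32 = 103 - 32 = 71)
s(E) = -1
n(c) = -1 - c
n(x)/(-45293) = (-1 - 1*71)/(-45293) = (-1 - 71)*(-1/45293) = -72*(-1/45293) = 72/45293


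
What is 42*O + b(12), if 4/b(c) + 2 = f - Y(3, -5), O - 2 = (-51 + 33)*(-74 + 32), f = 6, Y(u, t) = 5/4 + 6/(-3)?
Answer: 604900/19 ≈ 31837.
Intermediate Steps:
Y(u, t) = -¾ (Y(u, t) = 5*(¼) + 6*(-⅓) = 5/4 - 2 = -¾)
O = 758 (O = 2 + (-51 + 33)*(-74 + 32) = 2 - 18*(-42) = 2 + 756 = 758)
b(c) = 16/19 (b(c) = 4/(-2 + (6 - 1*(-¾))) = 4/(-2 + (6 + ¾)) = 4/(-2 + 27/4) = 4/(19/4) = 4*(4/19) = 16/19)
42*O + b(12) = 42*758 + 16/19 = 31836 + 16/19 = 604900/19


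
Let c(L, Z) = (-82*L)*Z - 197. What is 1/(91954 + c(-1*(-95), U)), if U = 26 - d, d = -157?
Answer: -1/1333813 ≈ -7.4973e-7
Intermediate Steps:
U = 183 (U = 26 - 1*(-157) = 26 + 157 = 183)
c(L, Z) = -197 - 82*L*Z (c(L, Z) = -82*L*Z - 197 = -197 - 82*L*Z)
1/(91954 + c(-1*(-95), U)) = 1/(91954 + (-197 - 82*(-1*(-95))*183)) = 1/(91954 + (-197 - 82*95*183)) = 1/(91954 + (-197 - 1425570)) = 1/(91954 - 1425767) = 1/(-1333813) = -1/1333813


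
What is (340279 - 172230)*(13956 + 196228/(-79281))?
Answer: 185904106764992/79281 ≈ 2.3449e+9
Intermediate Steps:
(340279 - 172230)*(13956 + 196228/(-79281)) = 168049*(13956 + 196228*(-1/79281)) = 168049*(13956 - 196228/79281) = 168049*(1106249408/79281) = 185904106764992/79281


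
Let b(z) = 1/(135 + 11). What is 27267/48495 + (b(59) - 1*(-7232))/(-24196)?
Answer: 246553439/936143240 ≈ 0.26337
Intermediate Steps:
b(z) = 1/146
27267/48495 + (b(59) - 1*(-7232))/(-24196) = 27267/48495 + (1/146 - 1*(-7232))/(-24196) = 27267*(1/48495) + (1/146 + 7232)*(-1/24196) = 149/265 + (1055873/146)*(-1/24196) = 149/265 - 1055873/3532616 = 246553439/936143240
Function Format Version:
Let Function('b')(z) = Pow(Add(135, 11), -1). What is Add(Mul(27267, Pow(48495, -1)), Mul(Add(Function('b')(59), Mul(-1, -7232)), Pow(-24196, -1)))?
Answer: Rational(246553439, 936143240) ≈ 0.26337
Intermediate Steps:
Function('b')(z) = Rational(1, 146) (Function('b')(z) = Pow(146, -1) = Rational(1, 146))
Add(Mul(27267, Pow(48495, -1)), Mul(Add(Function('b')(59), Mul(-1, -7232)), Pow(-24196, -1))) = Add(Mul(27267, Pow(48495, -1)), Mul(Add(Rational(1, 146), Mul(-1, -7232)), Pow(-24196, -1))) = Add(Mul(27267, Rational(1, 48495)), Mul(Add(Rational(1, 146), 7232), Rational(-1, 24196))) = Add(Rational(149, 265), Mul(Rational(1055873, 146), Rational(-1, 24196))) = Add(Rational(149, 265), Rational(-1055873, 3532616)) = Rational(246553439, 936143240)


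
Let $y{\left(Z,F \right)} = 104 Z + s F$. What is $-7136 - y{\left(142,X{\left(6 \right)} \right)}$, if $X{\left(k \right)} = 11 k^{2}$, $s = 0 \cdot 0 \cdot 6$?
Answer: $-21904$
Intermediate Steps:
$s = 0$ ($s = 0 \cdot 6 = 0$)
$y{\left(Z,F \right)} = 104 Z$ ($y{\left(Z,F \right)} = 104 Z + 0 F = 104 Z + 0 = 104 Z$)
$-7136 - y{\left(142,X{\left(6 \right)} \right)} = -7136 - 104 \cdot 142 = -7136 - 14768 = -21904$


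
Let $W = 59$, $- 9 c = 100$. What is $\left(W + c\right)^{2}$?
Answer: $\frac{185761}{81} \approx 2293.3$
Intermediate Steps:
$c = - \frac{100}{9}$ ($c = \left(- \frac{1}{9}\right) 100 = - \frac{100}{9} \approx -11.111$)
$\left(W + c\right)^{2} = \left(59 - \frac{100}{9}\right)^{2} = \left(\frac{431}{9}\right)^{2} = \frac{185761}{81}$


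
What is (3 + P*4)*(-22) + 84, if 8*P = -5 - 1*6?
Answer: 139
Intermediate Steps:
P = -11/8 (P = (-5 - 1*6)/8 = (-5 - 6)/8 = (⅛)*(-11) = -11/8 ≈ -1.3750)
(3 + P*4)*(-22) + 84 = (3 - 11/8*4)*(-22) + 84 = (3 - 11/2)*(-22) + 84 = -5/2*(-22) + 84 = 55 + 84 = 139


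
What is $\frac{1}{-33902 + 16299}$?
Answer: $- \frac{1}{17603} \approx -5.6809 \cdot 10^{-5}$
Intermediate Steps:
$\frac{1}{-33902 + 16299} = \frac{1}{-17603} = - \frac{1}{17603}$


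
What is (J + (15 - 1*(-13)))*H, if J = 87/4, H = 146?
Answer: 14527/2 ≈ 7263.5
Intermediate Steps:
J = 87/4 (J = 87*(¼) = 87/4 ≈ 21.750)
(J + (15 - 1*(-13)))*H = (87/4 + (15 - 1*(-13)))*146 = (87/4 + (15 + 13))*146 = (87/4 + 28)*146 = (199/4)*146 = 14527/2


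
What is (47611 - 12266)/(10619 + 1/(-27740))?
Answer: 980470300/294571059 ≈ 3.3285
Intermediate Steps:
(47611 - 12266)/(10619 + 1/(-27740)) = 35345/(10619 - 1/27740) = 35345/(294571059/27740) = 35345*(27740/294571059) = 980470300/294571059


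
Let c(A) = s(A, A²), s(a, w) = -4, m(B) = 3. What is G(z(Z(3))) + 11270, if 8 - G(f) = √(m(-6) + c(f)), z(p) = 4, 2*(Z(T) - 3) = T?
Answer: 11278 - I ≈ 11278.0 - 1.0*I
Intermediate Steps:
Z(T) = 3 + T/2
c(A) = -4
G(f) = 8 - I (G(f) = 8 - √(3 - 4) = 8 - √(-1) = 8 - I)
G(z(Z(3))) + 11270 = (8 - I) + 11270 = 11278 - I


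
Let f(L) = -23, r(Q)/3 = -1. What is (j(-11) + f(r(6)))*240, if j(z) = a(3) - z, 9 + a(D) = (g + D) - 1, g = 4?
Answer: -3600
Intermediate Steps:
r(Q) = -3 (r(Q) = 3*(-1) = -3)
a(D) = -6 + D (a(D) = -9 + ((4 + D) - 1) = -9 + (3 + D) = -6 + D)
j(z) = -3 - z (j(z) = (-6 + 3) - z = -3 - z)
(j(-11) + f(r(6)))*240 = ((-3 - 1*(-11)) - 23)*240 = ((-3 + 11) - 23)*240 = (8 - 23)*240 = -15*240 = -3600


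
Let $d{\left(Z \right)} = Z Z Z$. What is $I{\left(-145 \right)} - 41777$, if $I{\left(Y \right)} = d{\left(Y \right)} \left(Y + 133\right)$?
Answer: $36541723$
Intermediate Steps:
$d{\left(Z \right)} = Z^{3}$ ($d{\left(Z \right)} = Z^{2} Z = Z^{3}$)
$I{\left(Y \right)} = Y^{3} \left(133 + Y\right)$ ($I{\left(Y \right)} = Y^{3} \left(Y + 133\right) = Y^{3} \left(133 + Y\right)$)
$I{\left(-145 \right)} - 41777 = \left(-145\right)^{3} \left(133 - 145\right) - 41777 = \left(-3048625\right) \left(-12\right) - 41777 = 36583500 - 41777 = 36541723$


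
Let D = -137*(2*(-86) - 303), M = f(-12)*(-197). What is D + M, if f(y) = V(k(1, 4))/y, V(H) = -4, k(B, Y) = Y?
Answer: 195028/3 ≈ 65009.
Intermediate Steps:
f(y) = -4/y
M = -197/3 (M = -4/(-12)*(-197) = -4*(-1/12)*(-197) = (⅓)*(-197) = -197/3 ≈ -65.667)
D = 65075 (D = -137*(-172 - 303) = -137*(-475) = 65075)
D + M = 65075 - 197/3 = 195028/3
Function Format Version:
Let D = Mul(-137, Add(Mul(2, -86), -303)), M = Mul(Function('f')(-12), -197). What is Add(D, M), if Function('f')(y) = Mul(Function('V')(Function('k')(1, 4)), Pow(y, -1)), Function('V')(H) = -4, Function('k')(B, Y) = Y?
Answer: Rational(195028, 3) ≈ 65009.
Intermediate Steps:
Function('f')(y) = Mul(-4, Pow(y, -1))
M = Rational(-197, 3) (M = Mul(Mul(-4, Pow(-12, -1)), -197) = Mul(Mul(-4, Rational(-1, 12)), -197) = Mul(Rational(1, 3), -197) = Rational(-197, 3) ≈ -65.667)
D = 65075 (D = Mul(-137, Add(-172, -303)) = Mul(-137, -475) = 65075)
Add(D, M) = Add(65075, Rational(-197, 3)) = Rational(195028, 3)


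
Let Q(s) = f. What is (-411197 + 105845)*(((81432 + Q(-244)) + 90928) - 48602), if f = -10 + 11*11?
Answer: -37823646888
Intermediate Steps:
f = 111 (f = -10 + 121 = 111)
Q(s) = 111
(-411197 + 105845)*(((81432 + Q(-244)) + 90928) - 48602) = (-411197 + 105845)*(((81432 + 111) + 90928) - 48602) = -305352*((81543 + 90928) - 48602) = -305352*(172471 - 48602) = -305352*123869 = -37823646888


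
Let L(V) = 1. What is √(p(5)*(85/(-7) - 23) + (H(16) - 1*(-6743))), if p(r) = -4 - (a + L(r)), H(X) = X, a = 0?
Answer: √339801/7 ≈ 83.275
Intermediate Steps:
p(r) = -5 (p(r) = -4 - (0 + 1) = -4 - 1*1 = -4 - 1 = -5)
√(p(5)*(85/(-7) - 23) + (H(16) - 1*(-6743))) = √(-5*(85/(-7) - 23) + (16 - 1*(-6743))) = √(-5*(85*(-⅐) - 23) + (16 + 6743)) = √(-5*(-85/7 - 23) + 6759) = √(-5*(-246/7) + 6759) = √(1230/7 + 6759) = √(48543/7) = √339801/7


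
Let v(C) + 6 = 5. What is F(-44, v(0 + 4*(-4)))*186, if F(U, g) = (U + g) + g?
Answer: -8556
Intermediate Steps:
v(C) = -1 (v(C) = -6 + 5 = -1)
F(U, g) = U + 2*g
F(-44, v(0 + 4*(-4)))*186 = (-44 + 2*(-1))*186 = (-44 - 2)*186 = -46*186 = -8556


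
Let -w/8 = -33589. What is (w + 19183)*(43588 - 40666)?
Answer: 841229190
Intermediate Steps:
w = 268712 (w = -8*(-33589) = 268712)
(w + 19183)*(43588 - 40666) = (268712 + 19183)*(43588 - 40666) = 287895*2922 = 841229190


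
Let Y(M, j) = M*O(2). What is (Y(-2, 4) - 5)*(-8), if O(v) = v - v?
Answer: 40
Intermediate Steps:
O(v) = 0
Y(M, j) = 0 (Y(M, j) = M*0 = 0)
(Y(-2, 4) - 5)*(-8) = (0 - 5)*(-8) = -5*(-8) = 40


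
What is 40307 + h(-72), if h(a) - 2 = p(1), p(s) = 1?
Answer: 40310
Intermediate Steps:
h(a) = 3 (h(a) = 2 + 1 = 3)
40307 + h(-72) = 40307 + 3 = 40310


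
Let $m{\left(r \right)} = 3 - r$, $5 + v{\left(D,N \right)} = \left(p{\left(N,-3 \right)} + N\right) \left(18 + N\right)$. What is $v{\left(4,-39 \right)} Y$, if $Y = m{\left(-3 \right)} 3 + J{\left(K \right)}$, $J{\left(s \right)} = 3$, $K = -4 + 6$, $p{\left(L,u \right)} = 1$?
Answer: $16653$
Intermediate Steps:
$K = 2$
$v{\left(D,N \right)} = -5 + \left(1 + N\right) \left(18 + N\right)$
$Y = 21$ ($Y = \left(3 - -3\right) 3 + 3 = \left(3 + 3\right) 3 + 3 = 6 \cdot 3 + 3 = 18 + 3 = 21$)
$v{\left(4,-39 \right)} Y = \left(13 + \left(-39\right)^{2} + 19 \left(-39\right)\right) 21 = \left(13 + 1521 - 741\right) 21 = 793 \cdot 21 = 16653$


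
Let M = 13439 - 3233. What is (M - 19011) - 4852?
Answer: -13657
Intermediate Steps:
M = 10206
(M - 19011) - 4852 = (10206 - 19011) - 4852 = -8805 - 4852 = -13657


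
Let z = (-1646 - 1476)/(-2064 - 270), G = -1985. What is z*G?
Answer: -3098585/1167 ≈ -2655.2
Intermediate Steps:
z = 1561/1167 (z = -3122/(-2334) = -3122*(-1/2334) = 1561/1167 ≈ 1.3376)
z*G = (1561/1167)*(-1985) = -3098585/1167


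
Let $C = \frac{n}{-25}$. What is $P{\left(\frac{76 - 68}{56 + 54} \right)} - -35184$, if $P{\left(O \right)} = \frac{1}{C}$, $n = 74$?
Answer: $\frac{2603591}{74} \approx 35184.0$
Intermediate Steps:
$C = - \frac{74}{25}$ ($C = \frac{74}{-25} = 74 \left(- \frac{1}{25}\right) = - \frac{74}{25} \approx -2.96$)
$P{\left(O \right)} = - \frac{25}{74}$ ($P{\left(O \right)} = \frac{1}{- \frac{74}{25}} = - \frac{25}{74}$)
$P{\left(\frac{76 - 68}{56 + 54} \right)} - -35184 = - \frac{25}{74} - -35184 = - \frac{25}{74} + 35184 = \frac{2603591}{74}$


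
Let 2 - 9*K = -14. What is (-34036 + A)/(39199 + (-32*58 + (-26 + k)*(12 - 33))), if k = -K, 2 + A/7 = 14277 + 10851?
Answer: 425538/113779 ≈ 3.7400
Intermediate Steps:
K = 16/9 (K = 2/9 - ⅑*(-14) = 2/9 + 14/9 = 16/9 ≈ 1.7778)
A = 175882 (A = -14 + 7*(14277 + 10851) = -14 + 7*25128 = -14 + 175896 = 175882)
k = -16/9 (k = -1*16/9 = -16/9 ≈ -1.7778)
(-34036 + A)/(39199 + (-32*58 + (-26 + k)*(12 - 33))) = (-34036 + 175882)/(39199 + (-32*58 + (-26 - 16/9)*(12 - 33))) = 141846/(39199 + (-1856 - 250/9*(-21))) = 141846/(39199 + (-1856 + 1750/3)) = 141846/(39199 - 3818/3) = 141846/(113779/3) = 141846*(3/113779) = 425538/113779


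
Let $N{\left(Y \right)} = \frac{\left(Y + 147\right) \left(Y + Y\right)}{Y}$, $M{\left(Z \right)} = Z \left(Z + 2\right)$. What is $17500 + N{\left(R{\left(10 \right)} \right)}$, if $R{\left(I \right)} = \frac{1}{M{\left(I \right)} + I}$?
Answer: $\frac{1156611}{65} \approx 17794.0$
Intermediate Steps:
$M{\left(Z \right)} = Z \left(2 + Z\right)$
$R{\left(I \right)} = \frac{1}{I + I \left(2 + I\right)}$ ($R{\left(I \right)} = \frac{1}{I \left(2 + I\right) + I} = \frac{1}{I + I \left(2 + I\right)}$)
$N{\left(Y \right)} = 294 + 2 Y$ ($N{\left(Y \right)} = \frac{\left(147 + Y\right) 2 Y}{Y} = \frac{2 Y \left(147 + Y\right)}{Y} = 294 + 2 Y$)
$17500 + N{\left(R{\left(10 \right)} \right)} = 17500 + \left(294 + 2 \frac{1}{10 \left(3 + 10\right)}\right) = 17500 + \left(294 + 2 \frac{1}{10 \cdot 13}\right) = 17500 + \left(294 + 2 \cdot \frac{1}{10} \cdot \frac{1}{13}\right) = 17500 + \left(294 + 2 \cdot \frac{1}{130}\right) = 17500 + \left(294 + \frac{1}{65}\right) = 17500 + \frac{19111}{65} = \frac{1156611}{65}$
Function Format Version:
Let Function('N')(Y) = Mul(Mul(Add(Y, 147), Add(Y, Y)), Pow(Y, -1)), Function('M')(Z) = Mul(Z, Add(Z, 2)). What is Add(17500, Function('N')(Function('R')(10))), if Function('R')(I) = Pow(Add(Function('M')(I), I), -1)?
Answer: Rational(1156611, 65) ≈ 17794.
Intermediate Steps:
Function('M')(Z) = Mul(Z, Add(2, Z))
Function('R')(I) = Pow(Add(I, Mul(I, Add(2, I))), -1) (Function('R')(I) = Pow(Add(Mul(I, Add(2, I)), I), -1) = Pow(Add(I, Mul(I, Add(2, I))), -1))
Function('N')(Y) = Add(294, Mul(2, Y)) (Function('N')(Y) = Mul(Mul(Add(147, Y), Mul(2, Y)), Pow(Y, -1)) = Mul(Mul(2, Y, Add(147, Y)), Pow(Y, -1)) = Add(294, Mul(2, Y)))
Add(17500, Function('N')(Function('R')(10))) = Add(17500, Add(294, Mul(2, Mul(Pow(10, -1), Pow(Add(3, 10), -1))))) = Add(17500, Add(294, Mul(2, Mul(Rational(1, 10), Pow(13, -1))))) = Add(17500, Add(294, Mul(2, Mul(Rational(1, 10), Rational(1, 13))))) = Add(17500, Add(294, Mul(2, Rational(1, 130)))) = Add(17500, Add(294, Rational(1, 65))) = Add(17500, Rational(19111, 65)) = Rational(1156611, 65)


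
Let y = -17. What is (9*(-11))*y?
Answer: 1683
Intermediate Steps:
(9*(-11))*y = (9*(-11))*(-17) = -99*(-17) = 1683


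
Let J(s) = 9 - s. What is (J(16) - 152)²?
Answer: 25281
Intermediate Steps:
(J(16) - 152)² = ((9 - 1*16) - 152)² = ((9 - 16) - 152)² = (-7 - 152)² = (-159)² = 25281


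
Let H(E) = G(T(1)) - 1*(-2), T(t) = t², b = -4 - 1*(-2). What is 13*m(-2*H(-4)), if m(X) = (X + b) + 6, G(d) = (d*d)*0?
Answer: 0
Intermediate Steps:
b = -2 (b = -4 + 2 = -2)
G(d) = 0 (G(d) = d²*0 = 0)
H(E) = 2 (H(E) = 0 - 1*(-2) = 0 + 2 = 2)
m(X) = 4 + X (m(X) = (X - 2) + 6 = (-2 + X) + 6 = 4 + X)
13*m(-2*H(-4)) = 13*(4 - 2*2) = 13*(4 - 4) = 13*0 = 0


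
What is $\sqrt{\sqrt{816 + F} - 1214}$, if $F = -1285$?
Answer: $\sqrt{-1214 + i \sqrt{469}} \approx 0.3108 + 34.844 i$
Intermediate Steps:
$\sqrt{\sqrt{816 + F} - 1214} = \sqrt{\sqrt{816 - 1285} - 1214} = \sqrt{\sqrt{-469} - 1214} = \sqrt{i \sqrt{469} - 1214} = \sqrt{-1214 + i \sqrt{469}}$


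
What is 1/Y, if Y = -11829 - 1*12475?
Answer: -1/24304 ≈ -4.1145e-5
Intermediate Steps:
Y = -24304 (Y = -11829 - 12475 = -24304)
1/Y = 1/(-24304) = -1/24304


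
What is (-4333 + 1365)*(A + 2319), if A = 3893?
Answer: -18437216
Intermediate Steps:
(-4333 + 1365)*(A + 2319) = (-4333 + 1365)*(3893 + 2319) = -2968*6212 = -18437216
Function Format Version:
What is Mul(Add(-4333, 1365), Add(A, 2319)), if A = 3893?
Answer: -18437216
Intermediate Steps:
Mul(Add(-4333, 1365), Add(A, 2319)) = Mul(Add(-4333, 1365), Add(3893, 2319)) = Mul(-2968, 6212) = -18437216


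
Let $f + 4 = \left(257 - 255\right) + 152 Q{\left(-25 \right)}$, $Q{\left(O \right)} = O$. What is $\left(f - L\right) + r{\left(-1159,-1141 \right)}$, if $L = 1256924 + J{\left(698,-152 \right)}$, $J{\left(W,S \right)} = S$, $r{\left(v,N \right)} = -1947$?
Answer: $-1262521$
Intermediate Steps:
$f = -3802$ ($f = -4 + \left(\left(257 - 255\right) + 152 \left(-25\right)\right) = -4 + \left(\left(257 - 255\right) - 3800\right) = -4 + \left(2 - 3800\right) = -4 - 3798 = -3802$)
$L = 1256772$ ($L = 1256924 - 152 = 1256772$)
$\left(f - L\right) + r{\left(-1159,-1141 \right)} = \left(-3802 - 1256772\right) - 1947 = -1260574 - 1947 = -1262521$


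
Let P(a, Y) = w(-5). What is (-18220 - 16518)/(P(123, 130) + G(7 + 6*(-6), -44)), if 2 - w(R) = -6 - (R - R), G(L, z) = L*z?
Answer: -17369/642 ≈ -27.055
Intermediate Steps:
w(R) = 8 (w(R) = 2 - (-6 - (R - R)) = 2 - (-6 - 1*0) = 2 - (-6 + 0) = 2 - 1*(-6) = 2 + 6 = 8)
P(a, Y) = 8
(-18220 - 16518)/(P(123, 130) + G(7 + 6*(-6), -44)) = (-18220 - 16518)/(8 + (7 + 6*(-6))*(-44)) = -34738/(8 + (7 - 36)*(-44)) = -34738/(8 - 29*(-44)) = -34738/(8 + 1276) = -34738/1284 = -34738*1/1284 = -17369/642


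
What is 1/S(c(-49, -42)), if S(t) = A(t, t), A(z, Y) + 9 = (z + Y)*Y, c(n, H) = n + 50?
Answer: -1/7 ≈ -0.14286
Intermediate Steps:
c(n, H) = 50 + n
A(z, Y) = -9 + Y*(Y + z) (A(z, Y) = -9 + (z + Y)*Y = -9 + (Y + z)*Y = -9 + Y*(Y + z))
S(t) = -9 + 2*t**2 (S(t) = -9 + t**2 + t*t = -9 + t**2 + t**2 = -9 + 2*t**2)
1/S(c(-49, -42)) = 1/(-9 + 2*(50 - 49)**2) = 1/(-9 + 2*1**2) = 1/(-9 + 2*1) = 1/(-9 + 2) = 1/(-7) = -1/7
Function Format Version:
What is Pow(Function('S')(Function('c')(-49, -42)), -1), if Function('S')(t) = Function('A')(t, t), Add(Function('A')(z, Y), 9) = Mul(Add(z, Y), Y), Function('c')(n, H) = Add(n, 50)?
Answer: Rational(-1, 7) ≈ -0.14286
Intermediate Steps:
Function('c')(n, H) = Add(50, n)
Function('A')(z, Y) = Add(-9, Mul(Y, Add(Y, z))) (Function('A')(z, Y) = Add(-9, Mul(Add(z, Y), Y)) = Add(-9, Mul(Add(Y, z), Y)) = Add(-9, Mul(Y, Add(Y, z))))
Function('S')(t) = Add(-9, Mul(2, Pow(t, 2))) (Function('S')(t) = Add(-9, Pow(t, 2), Mul(t, t)) = Add(-9, Pow(t, 2), Pow(t, 2)) = Add(-9, Mul(2, Pow(t, 2))))
Pow(Function('S')(Function('c')(-49, -42)), -1) = Pow(Add(-9, Mul(2, Pow(Add(50, -49), 2))), -1) = Pow(Add(-9, Mul(2, Pow(1, 2))), -1) = Pow(Add(-9, Mul(2, 1)), -1) = Pow(Add(-9, 2), -1) = Pow(-7, -1) = Rational(-1, 7)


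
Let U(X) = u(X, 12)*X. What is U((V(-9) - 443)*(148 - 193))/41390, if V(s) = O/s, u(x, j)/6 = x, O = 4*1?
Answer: 238921215/4139 ≈ 57724.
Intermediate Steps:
O = 4
u(x, j) = 6*x
V(s) = 4/s
U(X) = 6*X² (U(X) = (6*X)*X = 6*X²)
U((V(-9) - 443)*(148 - 193))/41390 = (6*((4/(-9) - 443)*(148 - 193))²)/41390 = (6*((4*(-⅑) - 443)*(-45))²)*(1/41390) = (6*((-4/9 - 443)*(-45))²)*(1/41390) = (6*(-3991/9*(-45))²)*(1/41390) = (6*19955²)*(1/41390) = (6*398202025)*(1/41390) = 2389212150*(1/41390) = 238921215/4139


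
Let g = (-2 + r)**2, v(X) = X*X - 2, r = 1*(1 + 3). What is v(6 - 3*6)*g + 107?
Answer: 675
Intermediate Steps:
r = 4 (r = 1*4 = 4)
v(X) = -2 + X**2 (v(X) = X**2 - 2 = -2 + X**2)
g = 4 (g = (-2 + 4)**2 = 2**2 = 4)
v(6 - 3*6)*g + 107 = (-2 + (6 - 3*6)**2)*4 + 107 = (-2 + (6 - 18)**2)*4 + 107 = (-2 + (-12)**2)*4 + 107 = (-2 + 144)*4 + 107 = 142*4 + 107 = 568 + 107 = 675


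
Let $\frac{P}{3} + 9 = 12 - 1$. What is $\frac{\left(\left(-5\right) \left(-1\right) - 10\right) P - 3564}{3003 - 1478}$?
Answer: $- \frac{3594}{1525} \approx -2.3567$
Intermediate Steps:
$P = 6$ ($P = -27 + 3 \left(12 - 1\right) = -27 + 3 \cdot 11 = -27 + 33 = 6$)
$\frac{\left(\left(-5\right) \left(-1\right) - 10\right) P - 3564}{3003 - 1478} = \frac{\left(\left(-5\right) \left(-1\right) - 10\right) 6 - 3564}{3003 - 1478} = \frac{\left(5 - 10\right) 6 - 3564}{1525} = \left(\left(-5\right) 6 - 3564\right) \frac{1}{1525} = \left(-30 - 3564\right) \frac{1}{1525} = \left(-3594\right) \frac{1}{1525} = - \frac{3594}{1525}$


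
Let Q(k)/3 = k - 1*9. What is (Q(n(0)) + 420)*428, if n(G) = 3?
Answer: 172056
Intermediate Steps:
Q(k) = -27 + 3*k (Q(k) = 3*(k - 1*9) = 3*(k - 9) = 3*(-9 + k) = -27 + 3*k)
(Q(n(0)) + 420)*428 = ((-27 + 3*3) + 420)*428 = ((-27 + 9) + 420)*428 = (-18 + 420)*428 = 402*428 = 172056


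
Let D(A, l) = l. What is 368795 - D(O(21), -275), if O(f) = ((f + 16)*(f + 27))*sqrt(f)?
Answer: 369070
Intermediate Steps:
O(f) = sqrt(f)*(16 + f)*(27 + f) (O(f) = ((16 + f)*(27 + f))*sqrt(f) = sqrt(f)*(16 + f)*(27 + f))
368795 - D(O(21), -275) = 368795 - 1*(-275) = 368795 + 275 = 369070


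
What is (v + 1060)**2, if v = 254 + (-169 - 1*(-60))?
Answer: 1452025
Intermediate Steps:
v = 145 (v = 254 + (-169 + 60) = 254 - 109 = 145)
(v + 1060)**2 = (145 + 1060)**2 = 1205**2 = 1452025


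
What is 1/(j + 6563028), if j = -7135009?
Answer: -1/571981 ≈ -1.7483e-6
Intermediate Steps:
1/(j + 6563028) = 1/(-7135009 + 6563028) = 1/(-571981) = -1/571981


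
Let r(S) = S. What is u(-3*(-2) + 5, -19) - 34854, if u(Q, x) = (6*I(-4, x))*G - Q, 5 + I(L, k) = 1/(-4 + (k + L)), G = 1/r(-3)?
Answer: -941083/27 ≈ -34855.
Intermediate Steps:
G = -⅓ (G = 1/(-3) = -⅓ ≈ -0.33333)
I(L, k) = -5 + 1/(-4 + L + k) (I(L, k) = -5 + 1/(-4 + (k + L)) = -5 + 1/(-4 + (L + k)) = -5 + 1/(-4 + L + k))
u(Q, x) = -Q - 2*(41 - 5*x)/(-8 + x) (u(Q, x) = (6*((21 - 5*(-4) - 5*x)/(-4 - 4 + x)))*(-⅓) - Q = (6*((21 + 20 - 5*x)/(-8 + x)))*(-⅓) - Q = (6*((41 - 5*x)/(-8 + x)))*(-⅓) - Q = (6*(41 - 5*x)/(-8 + x))*(-⅓) - Q = -2*(41 - 5*x)/(-8 + x) - Q = -Q - 2*(41 - 5*x)/(-8 + x))
u(-3*(-2) + 5, -19) - 34854 = (-82 + 10*(-19) - (-3*(-2) + 5)*(-8 - 19))/(-8 - 19) - 34854 = (-82 - 190 - 1*(6 + 5)*(-27))/(-27) - 34854 = -(-82 - 190 - 1*11*(-27))/27 - 34854 = -(-82 - 190 + 297)/27 - 34854 = -1/27*25 - 34854 = -25/27 - 34854 = -941083/27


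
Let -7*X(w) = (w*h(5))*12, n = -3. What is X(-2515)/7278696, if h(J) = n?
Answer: -2515/1415302 ≈ -0.0017770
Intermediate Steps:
h(J) = -3
X(w) = 36*w/7 (X(w) = -w*(-3)*12/7 = -(-3*w)*12/7 = -(-36)*w/7 = 36*w/7)
X(-2515)/7278696 = ((36/7)*(-2515))/7278696 = -90540/7*1/7278696 = -2515/1415302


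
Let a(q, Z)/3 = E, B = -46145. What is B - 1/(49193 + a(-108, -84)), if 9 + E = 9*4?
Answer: -2273748731/49274 ≈ -46145.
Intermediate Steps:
E = 27 (E = -9 + 9*4 = -9 + 36 = 27)
a(q, Z) = 81 (a(q, Z) = 3*27 = 81)
B - 1/(49193 + a(-108, -84)) = -46145 - 1/(49193 + 81) = -46145 - 1/49274 = -2273748731/49274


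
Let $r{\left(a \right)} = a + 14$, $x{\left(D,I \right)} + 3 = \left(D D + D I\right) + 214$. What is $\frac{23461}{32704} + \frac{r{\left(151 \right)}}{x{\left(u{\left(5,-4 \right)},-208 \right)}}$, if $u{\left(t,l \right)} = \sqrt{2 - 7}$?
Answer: $\frac{598523623}{705196352} + \frac{2860 i \sqrt{5}}{21563} \approx 0.84873 + 0.29658 i$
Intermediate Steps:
$u{\left(t,l \right)} = i \sqrt{5}$ ($u{\left(t,l \right)} = \sqrt{-5} = i \sqrt{5}$)
$x{\left(D,I \right)} = 211 + D^{2} + D I$ ($x{\left(D,I \right)} = -3 + \left(\left(D D + D I\right) + 214\right) = -3 + \left(\left(D^{2} + D I\right) + 214\right) = -3 + \left(214 + D^{2} + D I\right) = 211 + D^{2} + D I$)
$r{\left(a \right)} = 14 + a$
$\frac{23461}{32704} + \frac{r{\left(151 \right)}}{x{\left(u{\left(5,-4 \right)},-208 \right)}} = \frac{23461}{32704} + \frac{14 + 151}{211 + \left(i \sqrt{5}\right)^{2} + i \sqrt{5} \left(-208\right)} = 23461 \cdot \frac{1}{32704} + \frac{165}{211 - 5 - 208 i \sqrt{5}} = \frac{23461}{32704} + \frac{165}{206 - 208 i \sqrt{5}}$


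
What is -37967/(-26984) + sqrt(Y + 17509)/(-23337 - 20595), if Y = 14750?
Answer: 37967/26984 - sqrt(32259)/43932 ≈ 1.4029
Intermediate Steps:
-37967/(-26984) + sqrt(Y + 17509)/(-23337 - 20595) = -37967/(-26984) + sqrt(14750 + 17509)/(-23337 - 20595) = -37967*(-1/26984) + sqrt(32259)/(-43932) = 37967/26984 + sqrt(32259)*(-1/43932) = 37967/26984 - sqrt(32259)/43932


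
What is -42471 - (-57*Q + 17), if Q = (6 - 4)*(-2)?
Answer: -42716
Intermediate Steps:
Q = -4 (Q = 2*(-2) = -4)
-42471 - (-57*Q + 17) = -42471 - (-57*(-4) + 17) = -42471 - (228 + 17) = -42471 - 1*245 = -42471 - 245 = -42716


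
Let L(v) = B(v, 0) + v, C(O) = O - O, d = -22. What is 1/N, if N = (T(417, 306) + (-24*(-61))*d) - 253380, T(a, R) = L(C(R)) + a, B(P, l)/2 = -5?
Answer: -1/285181 ≈ -3.5065e-6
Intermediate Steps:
C(O) = 0
B(P, l) = -10 (B(P, l) = 2*(-5) = -10)
L(v) = -10 + v
T(a, R) = -10 + a (T(a, R) = (-10 + 0) + a = -10 + a)
N = -285181 (N = ((-10 + 417) - 24*(-61)*(-22)) - 253380 = (407 + 1464*(-22)) - 253380 = (407 - 32208) - 253380 = -31801 - 253380 = -285181)
1/N = 1/(-285181) = -1/285181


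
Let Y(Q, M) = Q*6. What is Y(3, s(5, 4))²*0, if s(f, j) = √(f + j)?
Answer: 0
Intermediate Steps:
Y(Q, M) = 6*Q
Y(3, s(5, 4))²*0 = (6*3)²*0 = 18²*0 = 324*0 = 0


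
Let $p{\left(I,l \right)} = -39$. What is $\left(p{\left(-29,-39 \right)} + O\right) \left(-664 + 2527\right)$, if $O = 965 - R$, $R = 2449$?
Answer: $-2837349$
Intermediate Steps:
$O = -1484$ ($O = 965 - 2449 = -1484$)
$\left(p{\left(-29,-39 \right)} + O\right) \left(-664 + 2527\right) = \left(-39 - 1484\right) \left(-664 + 2527\right) = \left(-1523\right) 1863 = -2837349$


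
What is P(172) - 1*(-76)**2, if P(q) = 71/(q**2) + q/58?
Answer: -4952892053/857936 ≈ -5773.0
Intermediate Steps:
P(q) = 71/q**2 + q/58 (P(q) = 71/q**2 + q*(1/58) = 71/q**2 + q/58)
P(172) - 1*(-76)**2 = (71/172**2 + (1/58)*172) - 1*(-76)**2 = (71*(1/29584) + 86/29) - 1*5776 = (71/29584 + 86/29) - 5776 = 2546283/857936 - 5776 = -4952892053/857936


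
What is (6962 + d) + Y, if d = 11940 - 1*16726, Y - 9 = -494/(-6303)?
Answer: 13772549/6303 ≈ 2185.1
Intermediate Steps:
Y = 57221/6303 (Y = 9 - 494/(-6303) = 9 - 494*(-1/6303) = 9 + 494/6303 = 57221/6303 ≈ 9.0784)
d = -4786 (d = 11940 - 16726 = -4786)
(6962 + d) + Y = (6962 - 4786) + 57221/6303 = 2176 + 57221/6303 = 13772549/6303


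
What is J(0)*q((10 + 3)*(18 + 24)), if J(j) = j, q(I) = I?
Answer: 0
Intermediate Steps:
J(0)*q((10 + 3)*(18 + 24)) = 0*((10 + 3)*(18 + 24)) = 0*(13*42) = 0*546 = 0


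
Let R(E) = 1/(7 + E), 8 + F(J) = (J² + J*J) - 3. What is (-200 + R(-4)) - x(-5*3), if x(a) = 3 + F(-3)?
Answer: -629/3 ≈ -209.67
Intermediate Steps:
F(J) = -11 + 2*J² (F(J) = -8 + ((J² + J*J) - 3) = -8 + ((J² + J²) - 3) = -8 + (2*J² - 3) = -8 + (-3 + 2*J²) = -11 + 2*J²)
x(a) = 10 (x(a) = 3 + (-11 + 2*(-3)²) = 3 + (-11 + 2*9) = 3 + (-11 + 18) = 3 + 7 = 10)
(-200 + R(-4)) - x(-5*3) = (-200 + 1/(7 - 4)) - 1*10 = (-200 + 1/3) - 10 = (-200 + ⅓) - 10 = -599/3 - 10 = -629/3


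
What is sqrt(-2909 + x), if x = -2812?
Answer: I*sqrt(5721) ≈ 75.637*I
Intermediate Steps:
sqrt(-2909 + x) = sqrt(-2909 - 2812) = sqrt(-5721) = I*sqrt(5721)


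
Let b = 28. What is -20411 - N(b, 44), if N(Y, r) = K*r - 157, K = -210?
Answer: -11014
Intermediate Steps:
N(Y, r) = -157 - 210*r (N(Y, r) = -210*r - 157 = -157 - 210*r)
-20411 - N(b, 44) = -20411 - (-157 - 210*44) = -20411 - (-157 - 9240) = -20411 - 1*(-9397) = -20411 + 9397 = -11014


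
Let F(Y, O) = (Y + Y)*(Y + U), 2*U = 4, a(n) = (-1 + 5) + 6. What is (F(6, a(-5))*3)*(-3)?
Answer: -864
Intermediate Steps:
a(n) = 10 (a(n) = 4 + 6 = 10)
U = 2 (U = (½)*4 = 2)
F(Y, O) = 2*Y*(2 + Y) (F(Y, O) = (Y + Y)*(Y + 2) = (2*Y)*(2 + Y) = 2*Y*(2 + Y))
(F(6, a(-5))*3)*(-3) = ((2*6*(2 + 6))*3)*(-3) = ((2*6*8)*3)*(-3) = (96*3)*(-3) = 288*(-3) = -864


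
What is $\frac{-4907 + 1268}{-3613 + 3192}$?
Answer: $\frac{3639}{421} \approx 8.6437$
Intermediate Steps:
$\frac{-4907 + 1268}{-3613 + 3192} = - \frac{3639}{-421} = \left(-3639\right) \left(- \frac{1}{421}\right) = \frac{3639}{421}$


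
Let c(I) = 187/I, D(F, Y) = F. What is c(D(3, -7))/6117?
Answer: 187/18351 ≈ 0.010190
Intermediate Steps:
c(D(3, -7))/6117 = (187/3)/6117 = (187*(⅓))*(1/6117) = (187/3)*(1/6117) = 187/18351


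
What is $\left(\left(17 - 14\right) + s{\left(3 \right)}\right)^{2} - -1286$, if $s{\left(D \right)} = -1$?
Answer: $1290$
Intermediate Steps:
$\left(\left(17 - 14\right) + s{\left(3 \right)}\right)^{2} - -1286 = \left(\left(17 - 14\right) - 1\right)^{2} - -1286 = \left(\left(17 - 14\right) - 1\right)^{2} + 1286 = \left(3 - 1\right)^{2} + 1286 = 2^{2} + 1286 = 4 + 1286 = 1290$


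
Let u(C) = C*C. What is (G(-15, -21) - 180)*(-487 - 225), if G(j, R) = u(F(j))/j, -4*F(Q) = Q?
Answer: 257655/2 ≈ 1.2883e+5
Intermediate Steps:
F(Q) = -Q/4
u(C) = C**2
G(j, R) = j/16 (G(j, R) = (-j/4)**2/j = (j**2/16)/j = j/16)
(G(-15, -21) - 180)*(-487 - 225) = ((1/16)*(-15) - 180)*(-487 - 225) = (-15/16 - 180)*(-712) = -2895/16*(-712) = 257655/2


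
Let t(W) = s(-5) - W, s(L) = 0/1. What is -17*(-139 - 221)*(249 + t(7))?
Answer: 1481040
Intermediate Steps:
s(L) = 0 (s(L) = 0*1 = 0)
t(W) = -W (t(W) = 0 - W = -W)
-17*(-139 - 221)*(249 + t(7)) = -17*(-139 - 221)*(249 - 1*7) = -(-6120)*(249 - 7) = -(-6120)*242 = -17*(-87120) = 1481040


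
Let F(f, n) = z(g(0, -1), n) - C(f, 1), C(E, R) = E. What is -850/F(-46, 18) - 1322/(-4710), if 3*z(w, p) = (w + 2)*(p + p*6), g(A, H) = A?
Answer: -191582/30615 ≈ -6.2578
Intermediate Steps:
z(w, p) = 7*p*(2 + w)/3 (z(w, p) = ((w + 2)*(p + p*6))/3 = ((2 + w)*(p + 6*p))/3 = ((2 + w)*(7*p))/3 = (7*p*(2 + w))/3 = 7*p*(2 + w)/3)
F(f, n) = -f + 14*n/3 (F(f, n) = 7*n*(2 + 0)/3 - f = (7/3)*n*2 - f = 14*n/3 - f = -f + 14*n/3)
-850/F(-46, 18) - 1322/(-4710) = -850/(-1*(-46) + (14/3)*18) - 1322/(-4710) = -850/(46 + 84) - 1322*(-1/4710) = -850/130 + 661/2355 = -850*1/130 + 661/2355 = -85/13 + 661/2355 = -191582/30615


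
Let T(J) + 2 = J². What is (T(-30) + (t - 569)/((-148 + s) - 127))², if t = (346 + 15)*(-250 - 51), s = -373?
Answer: 13268505721/11664 ≈ 1.1376e+6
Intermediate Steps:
T(J) = -2 + J²
t = -108661 (t = 361*(-301) = -108661)
(T(-30) + (t - 569)/((-148 + s) - 127))² = ((-2 + (-30)²) + (-108661 - 569)/((-148 - 373) - 127))² = ((-2 + 900) - 109230/(-521 - 127))² = (898 - 109230/(-648))² = (898 - 109230*(-1/648))² = (898 + 18205/108)² = (115189/108)² = 13268505721/11664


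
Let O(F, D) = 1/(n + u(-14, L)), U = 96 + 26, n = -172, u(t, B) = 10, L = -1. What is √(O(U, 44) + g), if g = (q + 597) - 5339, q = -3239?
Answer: I*√2585846/18 ≈ 89.336*I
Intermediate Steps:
U = 122
O(F, D) = -1/162 (O(F, D) = 1/(-172 + 10) = 1/(-162) = -1/162)
g = -7981 (g = (-3239 + 597) - 5339 = -2642 - 5339 = -7981)
√(O(U, 44) + g) = √(-1/162 - 7981) = √(-1292923/162) = I*√2585846/18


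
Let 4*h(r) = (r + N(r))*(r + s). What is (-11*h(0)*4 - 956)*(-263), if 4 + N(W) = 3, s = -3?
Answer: 260107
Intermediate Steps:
N(W) = -1 (N(W) = -4 + 3 = -1)
h(r) = (-1 + r)*(-3 + r)/4 (h(r) = ((r - 1)*(r - 3))/4 = ((-1 + r)*(-3 + r))/4 = (-1 + r)*(-3 + r)/4)
(-11*h(0)*4 - 956)*(-263) = (-11*(3/4 - 1*0 + (1/4)*0**2)*4 - 956)*(-263) = (-11*(3/4 + 0 + (1/4)*0)*4 - 956)*(-263) = (-11*(3/4 + 0 + 0)*4 - 956)*(-263) = (-11*3/4*4 - 956)*(-263) = (-33/4*4 - 956)*(-263) = (-33 - 956)*(-263) = -989*(-263) = 260107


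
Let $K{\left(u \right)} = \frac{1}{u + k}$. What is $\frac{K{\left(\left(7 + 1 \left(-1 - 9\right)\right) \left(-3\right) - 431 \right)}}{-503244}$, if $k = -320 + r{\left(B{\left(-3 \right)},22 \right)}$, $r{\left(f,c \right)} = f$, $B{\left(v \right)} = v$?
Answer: $\frac{1}{374916780} \approx 2.6673 \cdot 10^{-9}$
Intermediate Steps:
$k = -323$ ($k = -320 - 3 = -323$)
$K{\left(u \right)} = \frac{1}{-323 + u}$ ($K{\left(u \right)} = \frac{1}{u - 323} = \frac{1}{-323 + u}$)
$\frac{K{\left(\left(7 + 1 \left(-1 - 9\right)\right) \left(-3\right) - 431 \right)}}{-503244} = \frac{1}{\left(-323 - \left(431 - \left(7 + 1 \left(-1 - 9\right)\right) \left(-3\right)\right)\right) \left(-503244\right)} = \frac{1}{-323 - \left(431 - \left(7 + 1 \left(-1 - 9\right)\right) \left(-3\right)\right)} \left(- \frac{1}{503244}\right) = \frac{1}{-323 - \left(431 - \left(7 + 1 \left(-10\right)\right) \left(-3\right)\right)} \left(- \frac{1}{503244}\right) = \frac{1}{-323 - \left(431 - \left(7 - 10\right) \left(-3\right)\right)} \left(- \frac{1}{503244}\right) = \frac{1}{-323 - 422} \left(- \frac{1}{503244}\right) = \frac{1}{-745} \left(- \frac{1}{503244}\right) = \left(- \frac{1}{745}\right) \left(- \frac{1}{503244}\right) = \frac{1}{374916780}$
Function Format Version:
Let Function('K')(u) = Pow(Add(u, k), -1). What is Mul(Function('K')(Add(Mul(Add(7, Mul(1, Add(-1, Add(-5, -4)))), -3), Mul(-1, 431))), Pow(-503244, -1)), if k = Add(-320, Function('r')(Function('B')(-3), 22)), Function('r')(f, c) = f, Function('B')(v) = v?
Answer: Rational(1, 374916780) ≈ 2.6673e-9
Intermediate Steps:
k = -323 (k = Add(-320, -3) = -323)
Function('K')(u) = Pow(Add(-323, u), -1) (Function('K')(u) = Pow(Add(u, -323), -1) = Pow(Add(-323, u), -1))
Mul(Function('K')(Add(Mul(Add(7, Mul(1, Add(-1, Add(-5, -4)))), -3), Mul(-1, 431))), Pow(-503244, -1)) = Mul(Pow(Add(-323, Add(Mul(Add(7, Mul(1, Add(-1, Add(-5, -4)))), -3), Mul(-1, 431))), -1), Pow(-503244, -1)) = Mul(Pow(Add(-323, Add(Mul(Add(7, Mul(1, Add(-1, -9))), -3), -431)), -1), Rational(-1, 503244)) = Mul(Pow(Add(-323, Add(Mul(Add(7, Mul(1, -10)), -3), -431)), -1), Rational(-1, 503244)) = Mul(Pow(Add(-323, Add(Mul(Add(7, -10), -3), -431)), -1), Rational(-1, 503244)) = Mul(Pow(Add(-323, Add(Mul(-3, -3), -431)), -1), Rational(-1, 503244)) = Mul(Pow(Add(-323, Add(9, -431)), -1), Rational(-1, 503244)) = Mul(Pow(Add(-323, -422), -1), Rational(-1, 503244)) = Mul(Pow(-745, -1), Rational(-1, 503244)) = Mul(Rational(-1, 745), Rational(-1, 503244)) = Rational(1, 374916780)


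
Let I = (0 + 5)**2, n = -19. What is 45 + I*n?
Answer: -430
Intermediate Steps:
I = 25 (I = 5**2 = 25)
45 + I*n = 45 + 25*(-19) = 45 - 475 = -430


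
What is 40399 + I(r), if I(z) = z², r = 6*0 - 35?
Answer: 41624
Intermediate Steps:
r = -35 (r = 0 - 35 = -35)
40399 + I(r) = 40399 + (-35)² = 40399 + 1225 = 41624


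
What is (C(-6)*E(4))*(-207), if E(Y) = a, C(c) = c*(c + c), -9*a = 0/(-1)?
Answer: 0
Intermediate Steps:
a = 0 (a = -0/(-1) = -0*(-1) = -1/9*0 = 0)
C(c) = 2*c**2 (C(c) = c*(2*c) = 2*c**2)
E(Y) = 0
(C(-6)*E(4))*(-207) = ((2*(-6)**2)*0)*(-207) = ((2*36)*0)*(-207) = (72*0)*(-207) = 0*(-207) = 0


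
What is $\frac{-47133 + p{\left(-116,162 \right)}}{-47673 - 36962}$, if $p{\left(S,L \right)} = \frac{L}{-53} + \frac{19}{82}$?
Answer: $\frac{40970459}{73564742} \approx 0.55693$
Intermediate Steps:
$p{\left(S,L \right)} = \frac{19}{82} - \frac{L}{53}$ ($p{\left(S,L \right)} = L \left(- \frac{1}{53}\right) + 19 \cdot \frac{1}{82} = - \frac{L}{53} + \frac{19}{82} = \frac{19}{82} - \frac{L}{53}$)
$\frac{-47133 + p{\left(-116,162 \right)}}{-47673 - 36962} = \frac{-47133 + \left(\frac{19}{82} - \frac{162}{53}\right)}{-47673 - 36962} = \frac{-47133 + \left(\frac{19}{82} - \frac{162}{53}\right)}{-84635} = \left(-47133 - \frac{12277}{4346}\right) \left(- \frac{1}{84635}\right) = \left(- \frac{204852295}{4346}\right) \left(- \frac{1}{84635}\right) = \frac{40970459}{73564742}$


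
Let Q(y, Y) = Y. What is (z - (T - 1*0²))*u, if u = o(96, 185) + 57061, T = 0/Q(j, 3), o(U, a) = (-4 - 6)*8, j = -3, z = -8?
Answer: -455848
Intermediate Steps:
o(U, a) = -80 (o(U, a) = -10*8 = -80)
T = 0 (T = 0/3 = 0*(⅓) = 0)
u = 56981 (u = -80 + 57061 = 56981)
(z - (T - 1*0²))*u = (-8 - (0 - 1*0²))*56981 = (-8 - (0 - 1*0))*56981 = (-8 - (0 + 0))*56981 = (-8 - 1*0)*56981 = (-8 + 0)*56981 = -8*56981 = -455848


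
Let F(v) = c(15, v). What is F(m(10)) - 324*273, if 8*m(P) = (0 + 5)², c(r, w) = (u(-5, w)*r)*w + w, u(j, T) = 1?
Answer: -88402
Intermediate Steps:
c(r, w) = w + r*w (c(r, w) = (1*r)*w + w = r*w + w = w + r*w)
m(P) = 25/8 (m(P) = (0 + 5)²/8 = (⅛)*5² = (⅛)*25 = 25/8)
F(v) = 16*v (F(v) = v*(1 + 15) = v*16 = 16*v)
F(m(10)) - 324*273 = 16*(25/8) - 324*273 = 50 - 1*88452 = 50 - 88452 = -88402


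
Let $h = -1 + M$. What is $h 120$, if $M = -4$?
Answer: $-600$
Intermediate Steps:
$h = -5$ ($h = -1 - 4 = -5$)
$h 120 = \left(-5\right) 120 = -600$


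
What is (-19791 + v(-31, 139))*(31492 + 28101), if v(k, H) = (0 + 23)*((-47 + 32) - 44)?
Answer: -1260272764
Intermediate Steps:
v(k, H) = -1357 (v(k, H) = 23*(-15 - 44) = 23*(-59) = -1357)
(-19791 + v(-31, 139))*(31492 + 28101) = (-19791 - 1357)*(31492 + 28101) = -21148*59593 = -1260272764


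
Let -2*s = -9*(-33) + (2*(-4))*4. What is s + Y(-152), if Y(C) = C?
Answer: -569/2 ≈ -284.50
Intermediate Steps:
s = -265/2 (s = -(-9*(-33) + (2*(-4))*4)/2 = -(297 - 8*4)/2 = -(297 - 32)/2 = -½*265 = -265/2 ≈ -132.50)
s + Y(-152) = -265/2 - 152 = -569/2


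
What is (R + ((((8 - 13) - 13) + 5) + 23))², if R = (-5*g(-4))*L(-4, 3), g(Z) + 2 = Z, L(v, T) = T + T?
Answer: 36100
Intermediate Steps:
L(v, T) = 2*T
g(Z) = -2 + Z
R = 180 (R = (-5*(-2 - 4))*(2*3) = -5*(-6)*6 = 30*6 = 180)
(R + ((((8 - 13) - 13) + 5) + 23))² = (180 + ((((8 - 13) - 13) + 5) + 23))² = (180 + (((-5 - 13) + 5) + 23))² = (180 + ((-18 + 5) + 23))² = (180 + (-13 + 23))² = (180 + 10)² = 190² = 36100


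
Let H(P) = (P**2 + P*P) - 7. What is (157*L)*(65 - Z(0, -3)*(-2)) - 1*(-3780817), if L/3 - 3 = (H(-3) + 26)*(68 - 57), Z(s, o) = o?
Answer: 15174307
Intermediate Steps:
H(P) = -7 + 2*P**2 (H(P) = (P**2 + P**2) - 7 = 2*P**2 - 7 = -7 + 2*P**2)
L = 1230 (L = 9 + 3*(((-7 + 2*(-3)**2) + 26)*(68 - 57)) = 9 + 3*(((-7 + 2*9) + 26)*11) = 9 + 3*(((-7 + 18) + 26)*11) = 9 + 3*((11 + 26)*11) = 9 + 3*(37*11) = 9 + 3*407 = 9 + 1221 = 1230)
(157*L)*(65 - Z(0, -3)*(-2)) - 1*(-3780817) = (157*1230)*(65 - (-3)*(-2)) - 1*(-3780817) = 193110*(65 - 1*6) + 3780817 = 193110*(65 - 6) + 3780817 = 193110*59 + 3780817 = 11393490 + 3780817 = 15174307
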